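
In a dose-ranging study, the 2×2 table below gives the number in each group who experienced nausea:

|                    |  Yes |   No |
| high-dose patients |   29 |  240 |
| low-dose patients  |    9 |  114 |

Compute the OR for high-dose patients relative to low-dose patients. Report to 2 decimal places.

OR = (29 × 114) / (240 × 9) = 3306/2160 ≈ 1.53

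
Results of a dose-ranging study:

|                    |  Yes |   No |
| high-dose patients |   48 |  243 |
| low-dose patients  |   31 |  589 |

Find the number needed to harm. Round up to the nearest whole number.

risk, high-dose patients = 48/291 = 0.164948
risk, low-dose patients = 31/620 = 0.050000
absolute risk difference = 0.114948
1 / 0.114948 = 8.700 → round up → 9

9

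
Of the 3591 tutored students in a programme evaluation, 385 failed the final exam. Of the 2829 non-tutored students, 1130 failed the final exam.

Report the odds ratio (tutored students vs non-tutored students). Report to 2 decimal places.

OR = (385 × 1699) / (3206 × 1130) = 654115/3622780 ≈ 0.18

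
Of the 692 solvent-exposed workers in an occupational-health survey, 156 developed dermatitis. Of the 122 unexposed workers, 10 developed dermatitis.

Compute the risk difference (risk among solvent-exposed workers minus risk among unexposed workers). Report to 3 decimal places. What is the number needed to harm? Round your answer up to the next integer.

RD = 0.143; NNH = 7

risk, solvent-exposed workers = 156/692 = 0.2254
risk, unexposed workers = 10/122 = 0.0820
risk difference = 0.2254 − 0.0820 = 0.143
absolute risk difference = 0.143466
1 / 0.143466 = 6.970 → round up → 7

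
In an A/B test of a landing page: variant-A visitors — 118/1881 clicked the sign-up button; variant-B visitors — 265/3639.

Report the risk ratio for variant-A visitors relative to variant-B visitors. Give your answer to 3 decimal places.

risk, variant-A visitors = 118/1881 = 0.0627
risk, variant-B visitors = 265/3639 = 0.0728
RR = 0.0627 / 0.0728 = 0.861

RR ≈ 0.861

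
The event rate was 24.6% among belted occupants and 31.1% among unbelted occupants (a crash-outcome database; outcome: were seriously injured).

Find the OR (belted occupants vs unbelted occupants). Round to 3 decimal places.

OR ≈ 0.723

odds, belted occupants = 0.2460/0.7540 = 0.3263
odds, unbelted occupants = 0.3110/0.6890 = 0.4514
OR = 0.3263 / 0.4514 = 0.723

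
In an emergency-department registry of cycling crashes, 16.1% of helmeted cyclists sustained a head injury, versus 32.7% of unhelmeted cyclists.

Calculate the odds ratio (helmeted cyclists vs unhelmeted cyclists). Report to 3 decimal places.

odds, helmeted cyclists = 0.1610/0.8390 = 0.1919
odds, unhelmeted cyclists = 0.3270/0.6730 = 0.4859
OR = 0.1919 / 0.4859 = 0.395

OR = 0.395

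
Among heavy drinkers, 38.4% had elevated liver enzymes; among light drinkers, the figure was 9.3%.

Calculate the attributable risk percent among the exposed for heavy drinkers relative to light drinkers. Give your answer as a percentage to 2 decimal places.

AR% = (0.3840 − 0.0930) / 0.3840 = 0.7578 → 75.78%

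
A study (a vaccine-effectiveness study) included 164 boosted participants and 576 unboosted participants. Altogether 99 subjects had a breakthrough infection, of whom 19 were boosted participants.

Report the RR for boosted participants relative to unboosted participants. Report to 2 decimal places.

RR = 0.83

boosted participants without the outcome: 164 − 19 = 145
unboosted participants with the outcome: 99 − 19 = 80
unboosted participants without the outcome: 576 − 80 = 496
risk, boosted participants = 19/164 = 0.1159
risk, unboosted participants = 80/576 = 0.1389
RR = 0.1159 / 0.1389 = 0.83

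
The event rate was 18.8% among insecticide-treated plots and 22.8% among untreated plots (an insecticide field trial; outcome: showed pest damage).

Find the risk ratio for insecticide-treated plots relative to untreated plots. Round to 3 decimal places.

RR = 0.1880 / 0.2280 = 0.825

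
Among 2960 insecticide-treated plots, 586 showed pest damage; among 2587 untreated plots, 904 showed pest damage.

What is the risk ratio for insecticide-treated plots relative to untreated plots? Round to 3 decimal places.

RR: 0.567

risk, insecticide-treated plots = 586/2960 = 0.1980
risk, untreated plots = 904/2587 = 0.3494
RR = 0.1980 / 0.3494 = 0.567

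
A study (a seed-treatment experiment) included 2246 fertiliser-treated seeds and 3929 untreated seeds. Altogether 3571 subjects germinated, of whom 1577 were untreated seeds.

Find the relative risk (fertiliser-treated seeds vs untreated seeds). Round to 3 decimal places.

fertiliser-treated seeds with the outcome: 3571 − 1577 = 1994
fertiliser-treated seeds without the outcome: 2246 − 1994 = 252
untreated seeds without the outcome: 3929 − 1577 = 2352
risk, fertiliser-treated seeds = 1994/2246 = 0.8878
risk, untreated seeds = 1577/3929 = 0.4014
RR = 0.8878 / 0.4014 = 2.212

RR = 2.212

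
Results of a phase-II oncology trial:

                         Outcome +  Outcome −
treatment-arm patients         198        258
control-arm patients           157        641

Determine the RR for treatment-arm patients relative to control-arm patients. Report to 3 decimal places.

risk, treatment-arm patients = 198/456 = 0.4342
risk, control-arm patients = 157/798 = 0.1967
RR = 0.4342 / 0.1967 = 2.207

2.207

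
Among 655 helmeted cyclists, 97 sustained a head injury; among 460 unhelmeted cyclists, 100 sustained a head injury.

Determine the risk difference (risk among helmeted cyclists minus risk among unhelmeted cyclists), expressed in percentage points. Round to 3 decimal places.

RD ≈ -6.930

risk, helmeted cyclists = 97/655 = 0.1481
risk, unhelmeted cyclists = 100/460 = 0.2174
risk difference = 0.1481 − 0.2174 = -0.0693 → -6.930 percentage points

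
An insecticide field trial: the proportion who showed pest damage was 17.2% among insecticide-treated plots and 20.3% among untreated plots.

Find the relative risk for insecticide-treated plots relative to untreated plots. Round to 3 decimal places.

RR = 0.1720 / 0.2030 = 0.847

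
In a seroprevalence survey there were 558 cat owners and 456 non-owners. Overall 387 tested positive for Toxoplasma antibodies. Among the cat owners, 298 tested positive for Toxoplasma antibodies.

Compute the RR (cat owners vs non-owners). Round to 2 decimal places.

2.74

cat owners without the outcome: 558 − 298 = 260
non-owners with the outcome: 387 − 298 = 89
non-owners without the outcome: 456 − 89 = 367
risk, cat owners = 298/558 = 0.5341
risk, non-owners = 89/456 = 0.1952
RR = 0.5341 / 0.1952 = 2.74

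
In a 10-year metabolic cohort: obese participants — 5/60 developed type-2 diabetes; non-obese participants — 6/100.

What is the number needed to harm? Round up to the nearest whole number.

risk, obese participants = 5/60 = 0.083333
risk, non-obese participants = 6/100 = 0.060000
absolute risk difference = 0.023333
1 / 0.023333 = 42.858 → round up → 43

NNH: 43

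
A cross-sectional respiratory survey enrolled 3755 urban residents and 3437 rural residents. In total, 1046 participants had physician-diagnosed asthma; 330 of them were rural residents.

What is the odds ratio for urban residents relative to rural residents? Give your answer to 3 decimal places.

urban residents with the outcome: 1046 − 330 = 716
urban residents without the outcome: 3755 − 716 = 3039
rural residents without the outcome: 3437 − 330 = 3107
OR = (716 × 3107) / (3039 × 330) = 2224612/1002870 ≈ 2.218

OR = 2.218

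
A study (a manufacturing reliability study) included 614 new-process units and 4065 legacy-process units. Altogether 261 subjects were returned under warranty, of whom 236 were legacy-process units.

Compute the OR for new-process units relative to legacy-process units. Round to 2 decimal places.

new-process units with the outcome: 261 − 236 = 25
new-process units without the outcome: 614 − 25 = 589
legacy-process units without the outcome: 4065 − 236 = 3829
OR = (25 × 3829) / (589 × 236) = 95725/139004 ≈ 0.69

0.69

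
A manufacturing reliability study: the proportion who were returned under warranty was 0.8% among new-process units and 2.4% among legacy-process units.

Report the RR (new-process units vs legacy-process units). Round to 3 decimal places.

RR = 0.00800 / 0.02400 = 0.333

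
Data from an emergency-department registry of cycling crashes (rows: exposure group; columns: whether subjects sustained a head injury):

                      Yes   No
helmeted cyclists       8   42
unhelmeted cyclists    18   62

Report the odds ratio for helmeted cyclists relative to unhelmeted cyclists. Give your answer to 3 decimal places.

0.656

odds, helmeted cyclists = 8/42 = 0.1905
odds, unhelmeted cyclists = 18/62 = 0.2903
OR = 0.1905 / 0.2903 = 0.656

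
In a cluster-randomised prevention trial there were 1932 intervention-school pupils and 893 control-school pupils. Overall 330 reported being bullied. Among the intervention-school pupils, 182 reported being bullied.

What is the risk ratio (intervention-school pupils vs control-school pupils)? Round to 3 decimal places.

intervention-school pupils without the outcome: 1932 − 182 = 1750
control-school pupils with the outcome: 330 − 182 = 148
control-school pupils without the outcome: 893 − 148 = 745
risk, intervention-school pupils = 182/1932 = 0.0942
risk, control-school pupils = 148/893 = 0.1657
RR = 0.0942 / 0.1657 = 0.568

RR = 0.568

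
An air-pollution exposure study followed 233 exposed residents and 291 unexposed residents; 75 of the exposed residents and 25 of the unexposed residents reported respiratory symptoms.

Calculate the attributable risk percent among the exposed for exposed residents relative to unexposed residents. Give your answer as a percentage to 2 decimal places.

risk, exposed residents = 75/233 = 0.3219
risk, unexposed residents = 25/291 = 0.0859
AR% = (0.3219 − 0.0859) / 0.3219 = 0.7331 → 73.31%

AR% = 73.31%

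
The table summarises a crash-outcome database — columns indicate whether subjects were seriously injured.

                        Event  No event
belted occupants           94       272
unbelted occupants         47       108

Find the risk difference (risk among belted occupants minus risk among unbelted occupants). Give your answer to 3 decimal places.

risk, belted occupants = 94/366 = 0.2568
risk, unbelted occupants = 47/155 = 0.3032
risk difference = 0.2568 − 0.3032 = -0.046

RD: -0.046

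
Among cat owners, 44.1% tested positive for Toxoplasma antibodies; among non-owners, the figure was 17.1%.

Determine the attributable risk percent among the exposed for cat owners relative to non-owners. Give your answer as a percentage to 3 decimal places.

AR% = (0.4410 − 0.1710) / 0.4410 = 0.6122 → 61.224%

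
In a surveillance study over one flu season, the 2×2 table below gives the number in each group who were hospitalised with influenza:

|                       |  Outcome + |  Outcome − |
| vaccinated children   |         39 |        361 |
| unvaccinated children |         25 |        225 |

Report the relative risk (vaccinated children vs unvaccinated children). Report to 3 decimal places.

risk, vaccinated children = 39/400 = 0.0975
risk, unvaccinated children = 25/250 = 0.1000
RR = 0.0975 / 0.1000 = 0.975

RR = 0.975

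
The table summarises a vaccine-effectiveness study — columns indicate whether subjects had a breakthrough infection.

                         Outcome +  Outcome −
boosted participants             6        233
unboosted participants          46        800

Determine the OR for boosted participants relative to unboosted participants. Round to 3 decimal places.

OR = (6 × 800) / (233 × 46) = 4800/10718 ≈ 0.448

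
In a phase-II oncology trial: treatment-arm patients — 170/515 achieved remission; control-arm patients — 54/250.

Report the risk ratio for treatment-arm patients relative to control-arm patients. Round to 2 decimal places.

RR ≈ 1.53

risk, treatment-arm patients = 170/515 = 0.3301
risk, control-arm patients = 54/250 = 0.2160
RR = 0.3301 / 0.2160 = 1.53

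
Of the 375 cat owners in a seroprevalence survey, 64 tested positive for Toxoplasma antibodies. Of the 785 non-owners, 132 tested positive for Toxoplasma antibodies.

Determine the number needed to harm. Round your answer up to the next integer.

risk, cat owners = 64/375 = 0.170667
risk, non-owners = 132/785 = 0.168153
absolute risk difference = 0.002514
1 / 0.002514 = 397.772 → round up → 398

398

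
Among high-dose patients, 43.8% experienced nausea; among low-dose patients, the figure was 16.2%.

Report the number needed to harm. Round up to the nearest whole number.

4

absolute risk difference = 0.276000
1 / 0.276000 = 3.623 → round up → 4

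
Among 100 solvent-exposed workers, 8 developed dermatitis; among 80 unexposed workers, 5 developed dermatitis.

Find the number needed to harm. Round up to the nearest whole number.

risk, solvent-exposed workers = 8/100 = 0.080000
risk, unexposed workers = 5/80 = 0.062500
absolute risk difference = 0.017500
1 / 0.017500 = 57.143 → round up → 58

58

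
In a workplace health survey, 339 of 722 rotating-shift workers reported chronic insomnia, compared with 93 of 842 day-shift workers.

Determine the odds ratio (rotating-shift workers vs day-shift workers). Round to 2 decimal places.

OR = (339 × 749) / (383 × 93) = 253911/35619 ≈ 7.13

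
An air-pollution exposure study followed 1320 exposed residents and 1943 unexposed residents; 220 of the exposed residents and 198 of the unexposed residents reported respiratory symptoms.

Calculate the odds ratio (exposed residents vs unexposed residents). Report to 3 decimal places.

OR = (220 × 1745) / (1100 × 198) = 383900/217800 ≈ 1.763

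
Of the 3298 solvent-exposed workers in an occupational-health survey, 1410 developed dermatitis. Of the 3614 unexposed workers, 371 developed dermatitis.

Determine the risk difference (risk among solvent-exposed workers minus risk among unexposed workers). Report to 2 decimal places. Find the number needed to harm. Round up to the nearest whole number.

risk, solvent-exposed workers = 1410/3298 = 0.4275
risk, unexposed workers = 371/3614 = 0.1027
risk difference = 0.4275 − 0.1027 = 0.32
absolute risk difference = 0.324876
1 / 0.324876 = 3.078 → round up → 4

RD = 0.32; NNH = 4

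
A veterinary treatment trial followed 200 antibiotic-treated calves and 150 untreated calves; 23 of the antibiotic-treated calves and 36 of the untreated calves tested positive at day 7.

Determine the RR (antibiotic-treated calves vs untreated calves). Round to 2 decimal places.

risk, antibiotic-treated calves = 23/200 = 0.1150
risk, untreated calves = 36/150 = 0.2400
RR = 0.1150 / 0.2400 = 0.48

RR: 0.48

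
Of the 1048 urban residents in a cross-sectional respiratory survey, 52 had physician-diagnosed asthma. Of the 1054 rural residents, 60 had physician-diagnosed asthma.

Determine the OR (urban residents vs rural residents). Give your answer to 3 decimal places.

0.865

odds, urban residents = 52/996 = 0.05221
odds, rural residents = 60/994 = 0.06036
OR = 0.05221 / 0.06036 = 0.865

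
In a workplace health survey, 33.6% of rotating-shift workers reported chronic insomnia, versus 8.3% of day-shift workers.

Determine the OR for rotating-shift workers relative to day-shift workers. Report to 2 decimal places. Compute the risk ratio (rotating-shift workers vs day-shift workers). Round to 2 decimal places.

OR = 5.59; RR = 4.05

odds, rotating-shift workers = 0.3360/0.6640 = 0.5060
odds, day-shift workers = 0.0830/0.9170 = 0.0905
OR = 0.5060 / 0.0905 = 5.59
RR = 0.3360 / 0.0830 = 4.05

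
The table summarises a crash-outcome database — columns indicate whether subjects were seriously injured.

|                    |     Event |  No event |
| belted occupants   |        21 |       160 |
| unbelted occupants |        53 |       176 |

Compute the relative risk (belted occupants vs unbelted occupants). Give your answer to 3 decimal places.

risk, belted occupants = 21/181 = 0.1160
risk, unbelted occupants = 53/229 = 0.2314
RR = 0.1160 / 0.2314 = 0.501

0.501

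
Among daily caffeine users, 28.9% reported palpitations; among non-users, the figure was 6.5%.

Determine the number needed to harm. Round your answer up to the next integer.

NNH ≈ 5

absolute risk difference = 0.224000
1 / 0.224000 = 4.464 → round up → 5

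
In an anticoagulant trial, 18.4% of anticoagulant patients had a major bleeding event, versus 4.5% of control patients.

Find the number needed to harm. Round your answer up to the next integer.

absolute risk difference = 0.139000
1 / 0.139000 = 7.194 → round up → 8

8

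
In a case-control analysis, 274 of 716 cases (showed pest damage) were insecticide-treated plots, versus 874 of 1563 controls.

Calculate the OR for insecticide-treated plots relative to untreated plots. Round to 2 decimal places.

odds, insecticide-treated plots = 274/874 = 0.3135
odds, untreated plots = 442/689 = 0.6415
OR = 0.3135 / 0.6415 = 0.49

0.49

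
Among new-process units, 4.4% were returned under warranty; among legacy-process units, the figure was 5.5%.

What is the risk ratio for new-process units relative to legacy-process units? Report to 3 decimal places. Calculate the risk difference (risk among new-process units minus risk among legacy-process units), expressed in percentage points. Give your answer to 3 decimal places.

RR = 0.800; RD = -1.100

RR = 0.04400 / 0.05500 = 0.800
risk difference = 0.04400 − 0.05500 = -0.01100 → -1.100 percentage points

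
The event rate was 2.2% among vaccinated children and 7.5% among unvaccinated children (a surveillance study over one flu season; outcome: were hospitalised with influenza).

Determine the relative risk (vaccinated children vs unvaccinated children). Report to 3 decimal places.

RR = 0.02200 / 0.07500 = 0.293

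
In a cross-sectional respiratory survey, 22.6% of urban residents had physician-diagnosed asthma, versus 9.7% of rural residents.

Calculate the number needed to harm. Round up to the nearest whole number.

8

absolute risk difference = 0.129000
1 / 0.129000 = 7.752 → round up → 8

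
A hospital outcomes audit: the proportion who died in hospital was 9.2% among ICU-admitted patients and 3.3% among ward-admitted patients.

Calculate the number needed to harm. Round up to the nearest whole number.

17

absolute risk difference = 0.059000
1 / 0.059000 = 16.949 → round up → 17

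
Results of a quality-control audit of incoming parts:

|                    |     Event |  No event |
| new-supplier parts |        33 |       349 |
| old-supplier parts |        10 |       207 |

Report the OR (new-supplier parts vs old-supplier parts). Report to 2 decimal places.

OR ≈ 1.96

odds, new-supplier parts = 33/349 = 0.09456
odds, old-supplier parts = 10/207 = 0.04831
OR = 0.09456 / 0.04831 = 1.96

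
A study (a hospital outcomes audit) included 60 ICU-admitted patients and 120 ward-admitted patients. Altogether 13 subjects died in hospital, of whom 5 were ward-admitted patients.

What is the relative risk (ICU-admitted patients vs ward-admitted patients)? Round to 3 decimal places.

RR: 3.200

ICU-admitted patients with the outcome: 13 − 5 = 8
ICU-admitted patients without the outcome: 60 − 8 = 52
ward-admitted patients without the outcome: 120 − 5 = 115
risk, ICU-admitted patients = 8/60 = 0.13333
risk, ward-admitted patients = 5/120 = 0.04167
RR = 0.13333 / 0.04167 = 3.200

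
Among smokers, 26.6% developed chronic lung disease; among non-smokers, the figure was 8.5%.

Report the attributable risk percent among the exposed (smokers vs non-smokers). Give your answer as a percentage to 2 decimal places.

AR% = (0.2660 − 0.0850) / 0.2660 = 0.6805 → 68.05%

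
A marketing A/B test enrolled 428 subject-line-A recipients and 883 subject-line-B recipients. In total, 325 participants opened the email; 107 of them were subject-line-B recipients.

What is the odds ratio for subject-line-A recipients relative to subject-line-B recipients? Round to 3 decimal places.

subject-line-A recipients with the outcome: 325 − 107 = 218
subject-line-A recipients without the outcome: 428 − 218 = 210
subject-line-B recipients without the outcome: 883 − 107 = 776
OR = (218 × 776) / (210 × 107) = 169168/22470 ≈ 7.529

7.529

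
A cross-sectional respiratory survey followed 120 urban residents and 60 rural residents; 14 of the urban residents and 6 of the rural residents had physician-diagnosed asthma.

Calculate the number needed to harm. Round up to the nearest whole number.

NNH ≈ 60

risk, urban residents = 14/120 = 0.116667
risk, rural residents = 6/60 = 0.100000
absolute risk difference = 0.016667
1 / 0.016667 = 59.999 → round up → 60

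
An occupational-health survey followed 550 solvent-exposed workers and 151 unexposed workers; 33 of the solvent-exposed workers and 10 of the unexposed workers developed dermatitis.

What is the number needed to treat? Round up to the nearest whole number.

161

risk, solvent-exposed workers = 33/550 = 0.060000
risk, unexposed workers = 10/151 = 0.066225
absolute risk difference = 0.006225
1 / 0.006225 = 160.643 → round up → 161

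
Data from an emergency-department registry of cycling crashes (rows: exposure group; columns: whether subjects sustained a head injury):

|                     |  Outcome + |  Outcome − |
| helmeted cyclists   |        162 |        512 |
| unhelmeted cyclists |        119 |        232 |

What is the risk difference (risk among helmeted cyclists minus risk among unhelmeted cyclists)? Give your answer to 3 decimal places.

risk, helmeted cyclists = 162/674 = 0.2404
risk, unhelmeted cyclists = 119/351 = 0.3390
risk difference = 0.2404 − 0.3390 = -0.099

RD = -0.099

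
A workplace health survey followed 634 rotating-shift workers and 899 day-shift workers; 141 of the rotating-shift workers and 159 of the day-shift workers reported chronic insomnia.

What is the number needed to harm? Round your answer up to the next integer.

risk, rotating-shift workers = 141/634 = 0.222397
risk, day-shift workers = 159/899 = 0.176863
absolute risk difference = 0.045534
1 / 0.045534 = 21.962 → round up → 22

NNH ≈ 22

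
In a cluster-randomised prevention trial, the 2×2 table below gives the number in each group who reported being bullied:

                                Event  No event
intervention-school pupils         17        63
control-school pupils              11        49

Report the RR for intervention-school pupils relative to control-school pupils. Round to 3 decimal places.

risk, intervention-school pupils = 17/80 = 0.2125
risk, control-school pupils = 11/60 = 0.1833
RR = 0.2125 / 0.1833 = 1.159

RR: 1.159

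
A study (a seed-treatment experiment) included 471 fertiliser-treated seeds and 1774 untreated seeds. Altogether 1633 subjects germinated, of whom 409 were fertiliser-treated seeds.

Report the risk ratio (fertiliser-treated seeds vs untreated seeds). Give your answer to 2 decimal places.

fertiliser-treated seeds without the outcome: 471 − 409 = 62
untreated seeds with the outcome: 1633 − 409 = 1224
untreated seeds without the outcome: 1774 − 1224 = 550
risk, fertiliser-treated seeds = 409/471 = 0.8684
risk, untreated seeds = 1224/1774 = 0.6900
RR = 0.8684 / 0.6900 = 1.26

1.26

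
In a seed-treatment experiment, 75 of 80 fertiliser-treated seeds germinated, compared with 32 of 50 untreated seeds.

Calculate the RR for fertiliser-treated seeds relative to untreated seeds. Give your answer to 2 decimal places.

risk, fertiliser-treated seeds = 75/80 = 0.9375
risk, untreated seeds = 32/50 = 0.6400
RR = 0.9375 / 0.6400 = 1.46

RR ≈ 1.46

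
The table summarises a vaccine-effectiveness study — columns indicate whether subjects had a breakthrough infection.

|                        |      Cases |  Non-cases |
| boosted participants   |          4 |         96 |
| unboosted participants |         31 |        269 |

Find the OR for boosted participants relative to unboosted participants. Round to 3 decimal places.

OR = (4 × 269) / (96 × 31) = 1076/2976 ≈ 0.362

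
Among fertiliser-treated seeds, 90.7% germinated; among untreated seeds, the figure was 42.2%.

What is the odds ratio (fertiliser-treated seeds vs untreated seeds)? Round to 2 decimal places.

odds, fertiliser-treated seeds = 0.9070/0.0930 = 9.7527
odds, untreated seeds = 0.4220/0.5780 = 0.7301
OR = 9.7527 / 0.7301 = 13.36

13.36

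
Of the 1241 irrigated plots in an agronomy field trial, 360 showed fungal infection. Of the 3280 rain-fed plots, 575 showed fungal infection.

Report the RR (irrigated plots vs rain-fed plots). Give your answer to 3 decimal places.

risk, irrigated plots = 360/1241 = 0.2901
risk, rain-fed plots = 575/3280 = 0.1753
RR = 0.2901 / 0.1753 = 1.655

1.655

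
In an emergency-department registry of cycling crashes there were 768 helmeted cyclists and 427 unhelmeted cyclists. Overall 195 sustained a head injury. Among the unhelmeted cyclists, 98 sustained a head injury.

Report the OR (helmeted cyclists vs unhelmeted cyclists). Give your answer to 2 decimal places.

helmeted cyclists with the outcome: 195 − 98 = 97
helmeted cyclists without the outcome: 768 − 97 = 671
unhelmeted cyclists without the outcome: 427 − 98 = 329
OR = (97 × 329) / (671 × 98) = 31913/65758 ≈ 0.49

OR: 0.49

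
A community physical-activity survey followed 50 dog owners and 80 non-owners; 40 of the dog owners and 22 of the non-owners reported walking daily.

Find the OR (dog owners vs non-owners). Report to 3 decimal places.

OR = (40 × 58) / (10 × 22) = 2320/220 ≈ 10.545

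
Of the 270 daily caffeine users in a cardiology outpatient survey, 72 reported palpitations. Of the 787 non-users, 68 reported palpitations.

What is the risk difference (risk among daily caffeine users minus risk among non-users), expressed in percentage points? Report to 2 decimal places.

risk, daily caffeine users = 72/270 = 0.2667
risk, non-users = 68/787 = 0.0864
risk difference = 0.2667 − 0.0864 = 0.1803 → 18.03 percentage points

RD ≈ 18.03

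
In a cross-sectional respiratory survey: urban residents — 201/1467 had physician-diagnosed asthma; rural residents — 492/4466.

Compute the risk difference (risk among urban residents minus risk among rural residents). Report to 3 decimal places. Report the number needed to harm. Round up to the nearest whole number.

risk, urban residents = 201/1467 = 0.1370
risk, rural residents = 492/4466 = 0.1102
risk difference = 0.1370 − 0.1102 = 0.027
absolute risk difference = 0.026849
1 / 0.026849 = 37.245 → round up → 38

RD = 0.027; NNH = 38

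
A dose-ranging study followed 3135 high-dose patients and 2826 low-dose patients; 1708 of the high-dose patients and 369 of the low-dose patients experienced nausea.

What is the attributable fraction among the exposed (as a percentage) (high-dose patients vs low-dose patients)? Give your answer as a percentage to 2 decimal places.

AR% ≈ 76.03%

risk, high-dose patients = 1708/3135 = 0.5448
risk, low-dose patients = 369/2826 = 0.1306
AR% = (0.5448 − 0.1306) / 0.5448 = 0.7603 → 76.03%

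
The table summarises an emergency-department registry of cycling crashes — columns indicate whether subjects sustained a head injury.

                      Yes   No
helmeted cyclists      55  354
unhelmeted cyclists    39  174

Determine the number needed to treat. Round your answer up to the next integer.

NNT ≈ 21

risk, helmeted cyclists = 55/409 = 0.134474
risk, unhelmeted cyclists = 39/213 = 0.183099
absolute risk difference = 0.048624
1 / 0.048624 = 20.566 → round up → 21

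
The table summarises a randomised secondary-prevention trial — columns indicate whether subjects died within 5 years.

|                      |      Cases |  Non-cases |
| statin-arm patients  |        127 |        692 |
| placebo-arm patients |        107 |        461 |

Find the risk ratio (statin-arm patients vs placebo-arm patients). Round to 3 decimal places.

RR: 0.823

risk, statin-arm patients = 127/819 = 0.1551
risk, placebo-arm patients = 107/568 = 0.1884
RR = 0.1551 / 0.1884 = 0.823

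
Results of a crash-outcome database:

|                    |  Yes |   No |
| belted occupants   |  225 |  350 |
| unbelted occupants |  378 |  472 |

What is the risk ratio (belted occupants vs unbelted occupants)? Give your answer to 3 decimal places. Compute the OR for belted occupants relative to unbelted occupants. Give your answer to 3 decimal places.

RR = 0.880; OR = 0.803

risk, belted occupants = 225/575 = 0.3913
risk, unbelted occupants = 378/850 = 0.4447
RR = 0.3913 / 0.4447 = 0.880
odds, belted occupants = 225/350 = 0.6429
odds, unbelted occupants = 378/472 = 0.8008
OR = 0.6429 / 0.8008 = 0.803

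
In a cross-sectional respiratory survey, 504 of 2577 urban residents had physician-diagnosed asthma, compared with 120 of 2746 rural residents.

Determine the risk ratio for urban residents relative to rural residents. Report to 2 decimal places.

risk, urban residents = 504/2577 = 0.19558
risk, rural residents = 120/2746 = 0.04370
RR = 0.19558 / 0.04370 = 4.48

4.48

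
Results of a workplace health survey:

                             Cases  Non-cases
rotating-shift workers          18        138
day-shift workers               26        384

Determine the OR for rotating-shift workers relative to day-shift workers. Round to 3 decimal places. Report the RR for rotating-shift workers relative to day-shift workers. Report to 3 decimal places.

OR = 1.926; RR = 1.820

odds, rotating-shift workers = 18/138 = 0.1304
odds, day-shift workers = 26/384 = 0.0677
OR = 0.1304 / 0.0677 = 1.926
risk, rotating-shift workers = 18/156 = 0.1154
risk, day-shift workers = 26/410 = 0.0634
RR = 0.1154 / 0.0634 = 1.820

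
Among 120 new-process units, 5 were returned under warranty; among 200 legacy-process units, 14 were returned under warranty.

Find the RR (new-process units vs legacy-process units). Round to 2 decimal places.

risk, new-process units = 5/120 = 0.04167
risk, legacy-process units = 14/200 = 0.07000
RR = 0.04167 / 0.07000 = 0.60

RR = 0.60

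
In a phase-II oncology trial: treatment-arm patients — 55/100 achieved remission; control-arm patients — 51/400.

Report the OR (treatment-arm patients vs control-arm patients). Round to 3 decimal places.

OR = (55 × 349) / (45 × 51) = 19195/2295 ≈ 8.364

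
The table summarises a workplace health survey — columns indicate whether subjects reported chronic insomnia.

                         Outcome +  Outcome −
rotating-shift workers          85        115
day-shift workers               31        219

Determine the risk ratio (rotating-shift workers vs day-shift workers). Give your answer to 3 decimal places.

risk, rotating-shift workers = 85/200 = 0.4250
risk, day-shift workers = 31/250 = 0.1240
RR = 0.4250 / 0.1240 = 3.427

3.427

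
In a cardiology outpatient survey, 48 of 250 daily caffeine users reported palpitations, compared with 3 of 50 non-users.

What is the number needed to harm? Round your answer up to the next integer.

NNH ≈ 8

risk, daily caffeine users = 48/250 = 0.192000
risk, non-users = 3/50 = 0.060000
absolute risk difference = 0.132000
1 / 0.132000 = 7.576 → round up → 8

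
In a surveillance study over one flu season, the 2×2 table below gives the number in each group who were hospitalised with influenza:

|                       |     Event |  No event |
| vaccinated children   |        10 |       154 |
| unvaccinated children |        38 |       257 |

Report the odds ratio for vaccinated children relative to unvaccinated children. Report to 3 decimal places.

OR = (10 × 257) / (154 × 38) = 2570/5852 ≈ 0.439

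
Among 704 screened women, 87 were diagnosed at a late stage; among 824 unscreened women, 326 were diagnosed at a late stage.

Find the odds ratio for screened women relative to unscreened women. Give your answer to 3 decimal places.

odds, screened women = 87/617 = 0.1410
odds, unscreened women = 326/498 = 0.6546
OR = 0.1410 / 0.6546 = 0.215

OR: 0.215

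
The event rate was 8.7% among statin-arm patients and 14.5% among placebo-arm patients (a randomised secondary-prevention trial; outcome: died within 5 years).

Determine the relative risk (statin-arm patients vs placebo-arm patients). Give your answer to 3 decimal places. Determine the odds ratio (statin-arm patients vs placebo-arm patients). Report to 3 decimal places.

RR = 0.600; OR = 0.562

RR = 0.0870 / 0.1450 = 0.600
odds, statin-arm patients = 0.0870/0.9130 = 0.0953
odds, placebo-arm patients = 0.1450/0.8550 = 0.1696
OR = 0.0953 / 0.1696 = 0.562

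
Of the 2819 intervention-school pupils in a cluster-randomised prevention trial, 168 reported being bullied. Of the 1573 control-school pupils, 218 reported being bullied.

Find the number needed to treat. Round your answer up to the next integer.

NNT = 13

risk, intervention-school pupils = 168/2819 = 0.059596
risk, control-school pupils = 218/1573 = 0.138589
absolute risk difference = 0.078993
1 / 0.078993 = 12.659 → round up → 13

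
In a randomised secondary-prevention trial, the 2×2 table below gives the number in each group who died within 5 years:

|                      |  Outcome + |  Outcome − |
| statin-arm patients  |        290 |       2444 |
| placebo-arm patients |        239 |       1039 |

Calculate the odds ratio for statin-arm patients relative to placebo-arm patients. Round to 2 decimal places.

OR = 0.52

odds, statin-arm patients = 290/2444 = 0.1187
odds, placebo-arm patients = 239/1039 = 0.2300
OR = 0.1187 / 0.2300 = 0.52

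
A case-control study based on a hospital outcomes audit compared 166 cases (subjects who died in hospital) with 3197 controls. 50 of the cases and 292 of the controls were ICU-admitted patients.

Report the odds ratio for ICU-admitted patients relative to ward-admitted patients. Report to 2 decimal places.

OR = (50 × 2905) / (292 × 116) = 145250/33872 ≈ 4.29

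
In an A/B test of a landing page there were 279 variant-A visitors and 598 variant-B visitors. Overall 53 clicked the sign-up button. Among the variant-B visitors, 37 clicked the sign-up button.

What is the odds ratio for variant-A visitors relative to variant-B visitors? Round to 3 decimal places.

OR ≈ 0.922

variant-A visitors with the outcome: 53 − 37 = 16
variant-A visitors without the outcome: 279 − 16 = 263
variant-B visitors without the outcome: 598 − 37 = 561
OR = (16 × 561) / (263 × 37) = 8976/9731 ≈ 0.922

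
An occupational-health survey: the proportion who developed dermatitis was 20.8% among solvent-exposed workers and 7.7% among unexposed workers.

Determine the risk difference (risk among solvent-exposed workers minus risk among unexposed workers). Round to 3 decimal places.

risk difference = 0.2080 − 0.0770 = 0.131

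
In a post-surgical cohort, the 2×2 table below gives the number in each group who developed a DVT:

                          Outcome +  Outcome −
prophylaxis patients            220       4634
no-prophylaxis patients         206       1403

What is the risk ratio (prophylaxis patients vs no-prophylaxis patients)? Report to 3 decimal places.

risk, prophylaxis patients = 220/4854 = 0.04532
risk, no-prophylaxis patients = 206/1609 = 0.12803
RR = 0.04532 / 0.12803 = 0.354

0.354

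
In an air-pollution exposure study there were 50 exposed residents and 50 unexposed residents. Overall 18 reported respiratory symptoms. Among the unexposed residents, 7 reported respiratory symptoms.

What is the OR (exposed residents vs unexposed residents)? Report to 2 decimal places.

exposed residents with the outcome: 18 − 7 = 11
exposed residents without the outcome: 50 − 11 = 39
unexposed residents without the outcome: 50 − 7 = 43
odds, exposed residents = 11/39 = 0.2821
odds, unexposed residents = 7/43 = 0.1628
OR = 0.2821 / 0.1628 = 1.73

OR: 1.73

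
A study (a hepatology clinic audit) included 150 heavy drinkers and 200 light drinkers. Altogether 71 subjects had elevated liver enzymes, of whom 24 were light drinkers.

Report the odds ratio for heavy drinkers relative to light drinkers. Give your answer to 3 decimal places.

heavy drinkers with the outcome: 71 − 24 = 47
heavy drinkers without the outcome: 150 − 47 = 103
light drinkers without the outcome: 200 − 24 = 176
OR = (47 × 176) / (103 × 24) = 8272/2472 ≈ 3.346

OR = 3.346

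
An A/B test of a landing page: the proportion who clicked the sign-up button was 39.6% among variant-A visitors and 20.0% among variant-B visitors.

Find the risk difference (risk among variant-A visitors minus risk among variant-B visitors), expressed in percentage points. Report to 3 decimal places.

RD ≈ 19.600

risk difference = 0.3960 − 0.2000 = 0.1960 → 19.600 percentage points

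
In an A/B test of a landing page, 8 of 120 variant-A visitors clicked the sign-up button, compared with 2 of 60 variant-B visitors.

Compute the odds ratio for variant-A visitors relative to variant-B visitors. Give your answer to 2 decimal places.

OR = (8 × 58) / (112 × 2) = 464/224 ≈ 2.07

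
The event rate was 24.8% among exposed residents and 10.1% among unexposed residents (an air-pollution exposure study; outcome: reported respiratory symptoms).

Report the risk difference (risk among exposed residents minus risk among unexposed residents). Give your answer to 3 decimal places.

risk difference = 0.2480 − 0.1010 = 0.147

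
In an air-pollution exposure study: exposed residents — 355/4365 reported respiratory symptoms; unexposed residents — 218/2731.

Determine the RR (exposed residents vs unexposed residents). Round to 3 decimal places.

risk, exposed residents = 355/4365 = 0.0813
risk, unexposed residents = 218/2731 = 0.0798
RR = 0.0813 / 0.0798 = 1.019

RR ≈ 1.019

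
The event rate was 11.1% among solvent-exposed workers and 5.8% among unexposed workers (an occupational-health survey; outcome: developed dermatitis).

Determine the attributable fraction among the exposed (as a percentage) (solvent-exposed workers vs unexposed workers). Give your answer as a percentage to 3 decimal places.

AR% = (0.1110 − 0.0580) / 0.1110 = 0.4775 → 47.748%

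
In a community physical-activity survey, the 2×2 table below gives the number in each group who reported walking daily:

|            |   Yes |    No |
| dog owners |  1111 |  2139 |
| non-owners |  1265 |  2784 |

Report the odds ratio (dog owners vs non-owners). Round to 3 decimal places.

OR = (1111 × 2784) / (2139 × 1265) = 3093024/2705835 ≈ 1.143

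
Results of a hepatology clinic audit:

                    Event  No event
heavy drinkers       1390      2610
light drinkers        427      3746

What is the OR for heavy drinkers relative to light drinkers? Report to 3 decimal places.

OR = (1390 × 3746) / (2610 × 427) = 5206940/1114470 ≈ 4.672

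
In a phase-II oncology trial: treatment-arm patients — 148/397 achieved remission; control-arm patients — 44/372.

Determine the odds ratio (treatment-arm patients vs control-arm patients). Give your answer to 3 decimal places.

OR = (148 × 328) / (249 × 44) = 48544/10956 ≈ 4.431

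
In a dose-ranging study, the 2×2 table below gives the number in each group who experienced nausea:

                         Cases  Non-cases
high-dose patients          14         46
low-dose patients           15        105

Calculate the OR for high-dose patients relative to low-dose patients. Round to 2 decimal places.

OR ≈ 2.13

odds, high-dose patients = 14/46 = 0.3043
odds, low-dose patients = 15/105 = 0.1429
OR = 0.3043 / 0.1429 = 2.13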